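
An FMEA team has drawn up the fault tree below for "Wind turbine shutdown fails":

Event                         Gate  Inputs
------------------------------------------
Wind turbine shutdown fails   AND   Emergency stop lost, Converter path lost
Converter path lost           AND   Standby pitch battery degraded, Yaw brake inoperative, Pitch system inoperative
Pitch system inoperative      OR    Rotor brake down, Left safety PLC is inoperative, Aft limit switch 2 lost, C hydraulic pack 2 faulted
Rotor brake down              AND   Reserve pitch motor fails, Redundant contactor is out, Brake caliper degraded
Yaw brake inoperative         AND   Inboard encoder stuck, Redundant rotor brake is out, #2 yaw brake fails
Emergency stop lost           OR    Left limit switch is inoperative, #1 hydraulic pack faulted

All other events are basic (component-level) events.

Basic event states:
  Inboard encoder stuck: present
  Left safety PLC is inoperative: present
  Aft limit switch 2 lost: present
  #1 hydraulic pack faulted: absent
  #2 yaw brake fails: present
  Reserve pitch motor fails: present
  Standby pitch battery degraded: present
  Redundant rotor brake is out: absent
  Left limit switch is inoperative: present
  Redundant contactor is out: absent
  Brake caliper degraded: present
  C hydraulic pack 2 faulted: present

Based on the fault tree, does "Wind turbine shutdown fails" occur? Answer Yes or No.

No

Emergency stop lost [OR]: Left limit switch is inoperative=occurs, #1 hydraulic pack faulted=not → at least one input occurs → occurs.
Yaw brake inoperative [AND]: Inboard encoder stuck=occurs, Redundant rotor brake is out=not, #2 yaw brake fails=occurs → not all inputs occur → does not occur.
Rotor brake down [AND]: Reserve pitch motor fails=occurs, Redundant contactor is out=not, Brake caliper degraded=occurs → not all inputs occur → does not occur.
Pitch system inoperative [OR]: Rotor brake down=not, Left safety PLC is inoperative=occurs, Aft limit switch 2 lost=occurs, C hydraulic pack 2 faulted=occurs → at least one input occurs → occurs.
Converter path lost [AND]: Standby pitch battery degraded=occurs, Yaw brake inoperative=not, Pitch system inoperative=occurs → not all inputs occur → does not occur.
Wind turbine shutdown fails [AND]: Emergency stop lost=occurs, Converter path lost=not → not all inputs occur → does not occur.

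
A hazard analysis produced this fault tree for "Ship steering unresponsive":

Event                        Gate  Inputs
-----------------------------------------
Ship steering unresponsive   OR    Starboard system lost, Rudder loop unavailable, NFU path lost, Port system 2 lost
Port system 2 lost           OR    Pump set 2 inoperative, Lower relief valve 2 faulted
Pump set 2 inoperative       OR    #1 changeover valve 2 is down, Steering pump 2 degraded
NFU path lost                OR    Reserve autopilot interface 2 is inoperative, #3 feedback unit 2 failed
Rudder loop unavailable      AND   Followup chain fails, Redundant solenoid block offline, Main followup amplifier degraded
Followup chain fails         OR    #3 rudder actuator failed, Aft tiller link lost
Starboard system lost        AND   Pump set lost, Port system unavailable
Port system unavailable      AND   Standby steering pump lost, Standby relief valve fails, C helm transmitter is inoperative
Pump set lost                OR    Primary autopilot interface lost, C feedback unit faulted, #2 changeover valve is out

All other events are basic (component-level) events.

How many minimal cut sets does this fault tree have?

Pump set lost [OR]: union of children's cut sets → 3 cut set(s).
Port system unavailable [AND]: one cut set from each child combined → 1 × 1 × 1 = 1 cut set(s).
Starboard system lost [AND]: one cut set from each child combined → 3 × 1 = 3 cut set(s).
Followup chain fails [OR]: union of children's cut sets → 2 cut set(s).
Rudder loop unavailable [AND]: one cut set from each child combined → 2 × 1 × 1 = 2 cut set(s).
NFU path lost [OR]: union of children's cut sets → 2 cut set(s).
Pump set 2 inoperative [OR]: union of children's cut sets → 2 cut set(s).
Port system 2 lost [OR]: union of children's cut sets → 3 cut set(s).
Ship steering unresponsive [OR]: union of children's cut sets → 10 cut set(s).
Minimal cut sets: {C helm transmitter is inoperative, Primary autopilot interface lost, Standby relief valve fails, Standby steering pump lost}; {C feedback unit faulted, C helm transmitter is inoperative, Standby relief valve fails, Standby steering pump lost}; {#2 changeover valve is out, C helm transmitter is inoperative, Standby relief valve fails, Standby steering pump lost}; {#3 rudder actuator failed, Main followup amplifier degraded, Redundant solenoid block offline}; {Aft tiller link lost, Main followup amplifier degraded, Redundant solenoid block offline}; {Reserve autopilot interface 2 is inoperative}; {#3 feedback unit 2 failed}; {#1 changeover valve 2 is down}; {Steering pump 2 degraded}; {Lower relief valve 2 faulted}.

10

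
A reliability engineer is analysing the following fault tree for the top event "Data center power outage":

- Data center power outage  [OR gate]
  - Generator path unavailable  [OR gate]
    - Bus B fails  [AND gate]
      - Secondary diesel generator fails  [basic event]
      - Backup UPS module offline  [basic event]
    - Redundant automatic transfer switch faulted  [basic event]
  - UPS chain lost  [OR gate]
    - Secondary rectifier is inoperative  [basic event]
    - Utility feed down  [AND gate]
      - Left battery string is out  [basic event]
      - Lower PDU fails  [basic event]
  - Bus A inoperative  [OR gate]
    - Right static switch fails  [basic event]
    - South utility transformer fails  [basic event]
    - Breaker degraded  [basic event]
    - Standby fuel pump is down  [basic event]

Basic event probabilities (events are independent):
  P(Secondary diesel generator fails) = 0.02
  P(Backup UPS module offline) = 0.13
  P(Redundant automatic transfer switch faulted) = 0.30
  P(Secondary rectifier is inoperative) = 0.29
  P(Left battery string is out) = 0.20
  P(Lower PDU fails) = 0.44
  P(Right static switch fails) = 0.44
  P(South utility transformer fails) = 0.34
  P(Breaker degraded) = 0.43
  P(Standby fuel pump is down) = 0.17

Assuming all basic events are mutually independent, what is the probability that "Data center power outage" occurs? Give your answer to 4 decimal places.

0.9209

P(Bus B fails) [AND] = 0.02 × 0.13 = 0.002600
P(Generator path unavailable) [OR] = 1 − (1−0.002600) × (1−0.30) = 0.301820
P(Utility feed down) [AND] = 0.20 × 0.44 = 0.088000
P(UPS chain lost) [OR] = 1 − (1−0.29) × (1−0.088000) = 0.352480
P(Bus A inoperative) [OR] = 1 − (1−0.44) × (1−0.34) × (1−0.43) × (1−0.17) = 0.825142
P(Data center power outage) [OR] = 1 − (1−0.301820) × (1−0.352480) × (1−0.825142) = 0.920949
Rounded to 4 decimal places: P(Data center power outage) ≈ 0.9209.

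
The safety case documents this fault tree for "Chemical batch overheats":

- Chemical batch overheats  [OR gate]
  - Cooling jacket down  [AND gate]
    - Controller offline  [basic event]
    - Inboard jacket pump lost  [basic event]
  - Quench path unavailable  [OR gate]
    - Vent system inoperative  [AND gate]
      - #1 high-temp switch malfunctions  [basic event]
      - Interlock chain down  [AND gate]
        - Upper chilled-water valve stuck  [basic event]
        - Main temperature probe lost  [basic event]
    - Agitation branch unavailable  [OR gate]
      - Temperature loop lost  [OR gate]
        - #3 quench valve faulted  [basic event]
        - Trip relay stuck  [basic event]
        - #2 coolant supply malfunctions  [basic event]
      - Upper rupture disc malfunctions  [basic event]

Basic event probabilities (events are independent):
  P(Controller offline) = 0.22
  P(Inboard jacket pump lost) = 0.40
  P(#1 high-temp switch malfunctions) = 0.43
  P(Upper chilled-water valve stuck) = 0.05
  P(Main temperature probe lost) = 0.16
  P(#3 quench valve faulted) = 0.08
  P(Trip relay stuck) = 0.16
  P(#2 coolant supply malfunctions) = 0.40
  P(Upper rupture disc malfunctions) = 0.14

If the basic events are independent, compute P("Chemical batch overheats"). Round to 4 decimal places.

0.6376

P(Cooling jacket down) [AND] = 0.22 × 0.40 = 0.088000
P(Interlock chain down) [AND] = 0.05 × 0.16 = 0.008000
P(Vent system inoperative) [AND] = 0.43 × 0.008000 = 0.003440
P(Temperature loop lost) [OR] = 1 − (1−0.08) × (1−0.16) × (1−0.40) = 0.536320
P(Agitation branch unavailable) [OR] = 1 − (1−0.536320) × (1−0.14) = 0.601235
P(Quench path unavailable) [OR] = 1 − (1−0.003440) × (1−0.601235) = 0.602607
P(Chemical batch overheats) [OR] = 1 − (1−0.088000) × (1−0.602607) = 0.637578
Rounded to 4 decimal places: P(Chemical batch overheats) ≈ 0.6376.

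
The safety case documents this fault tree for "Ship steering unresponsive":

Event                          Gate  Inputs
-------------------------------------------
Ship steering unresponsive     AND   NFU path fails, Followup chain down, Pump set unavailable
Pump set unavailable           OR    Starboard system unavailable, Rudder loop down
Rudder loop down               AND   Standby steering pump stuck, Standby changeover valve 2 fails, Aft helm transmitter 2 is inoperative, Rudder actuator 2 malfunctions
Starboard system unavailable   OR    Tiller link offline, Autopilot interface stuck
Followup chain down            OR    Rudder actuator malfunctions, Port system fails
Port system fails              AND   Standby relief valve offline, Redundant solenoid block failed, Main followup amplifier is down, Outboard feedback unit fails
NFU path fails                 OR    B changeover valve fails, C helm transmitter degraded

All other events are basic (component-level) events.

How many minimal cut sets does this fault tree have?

12

NFU path fails [OR]: union of children's cut sets → 2 cut set(s).
Port system fails [AND]: one cut set from each child combined → 1 × 1 × 1 × 1 = 1 cut set(s).
Followup chain down [OR]: union of children's cut sets → 2 cut set(s).
Starboard system unavailable [OR]: union of children's cut sets → 2 cut set(s).
Rudder loop down [AND]: one cut set from each child combined → 1 × 1 × 1 × 1 = 1 cut set(s).
Pump set unavailable [OR]: union of children's cut sets → 3 cut set(s).
Ship steering unresponsive [AND]: one cut set from each child combined → 2 × 2 × 3 = 12 cut set(s).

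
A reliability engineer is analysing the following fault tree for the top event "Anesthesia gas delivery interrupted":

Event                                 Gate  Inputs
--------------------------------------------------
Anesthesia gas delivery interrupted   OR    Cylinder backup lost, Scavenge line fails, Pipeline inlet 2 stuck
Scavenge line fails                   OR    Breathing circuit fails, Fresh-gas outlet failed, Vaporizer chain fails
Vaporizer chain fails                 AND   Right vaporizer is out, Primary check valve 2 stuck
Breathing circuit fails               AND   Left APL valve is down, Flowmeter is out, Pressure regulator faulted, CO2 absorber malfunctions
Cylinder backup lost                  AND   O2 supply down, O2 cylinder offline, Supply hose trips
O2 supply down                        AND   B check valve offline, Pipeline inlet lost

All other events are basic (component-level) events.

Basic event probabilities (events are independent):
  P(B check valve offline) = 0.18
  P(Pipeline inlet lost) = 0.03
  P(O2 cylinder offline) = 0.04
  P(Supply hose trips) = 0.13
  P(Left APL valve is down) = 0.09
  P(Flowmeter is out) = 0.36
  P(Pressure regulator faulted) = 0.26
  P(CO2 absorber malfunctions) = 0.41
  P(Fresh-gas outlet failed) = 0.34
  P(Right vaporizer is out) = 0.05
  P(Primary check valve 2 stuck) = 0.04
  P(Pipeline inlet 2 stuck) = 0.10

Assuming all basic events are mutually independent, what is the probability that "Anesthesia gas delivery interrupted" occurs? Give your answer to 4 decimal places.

P(O2 supply down) [AND] = 0.18 × 0.03 = 0.005400
P(Cylinder backup lost) [AND] = 0.005400 × 0.04 × 0.13 = 0.000028
P(Breathing circuit fails) [AND] = 0.09 × 0.36 × 0.26 × 0.41 = 0.003454
P(Vaporizer chain fails) [AND] = 0.05 × 0.04 = 0.002000
P(Scavenge line fails) [OR] = 1 − (1−0.003454) × (1−0.34) × (1−0.002000) = 0.343595
P(Anesthesia gas delivery interrupted) [OR] = 1 − (1−0.000028) × (1−0.343595) × (1−0.10) = 0.409252
Rounded to 4 decimal places: P(Anesthesia gas delivery interrupted) ≈ 0.4093.

0.4093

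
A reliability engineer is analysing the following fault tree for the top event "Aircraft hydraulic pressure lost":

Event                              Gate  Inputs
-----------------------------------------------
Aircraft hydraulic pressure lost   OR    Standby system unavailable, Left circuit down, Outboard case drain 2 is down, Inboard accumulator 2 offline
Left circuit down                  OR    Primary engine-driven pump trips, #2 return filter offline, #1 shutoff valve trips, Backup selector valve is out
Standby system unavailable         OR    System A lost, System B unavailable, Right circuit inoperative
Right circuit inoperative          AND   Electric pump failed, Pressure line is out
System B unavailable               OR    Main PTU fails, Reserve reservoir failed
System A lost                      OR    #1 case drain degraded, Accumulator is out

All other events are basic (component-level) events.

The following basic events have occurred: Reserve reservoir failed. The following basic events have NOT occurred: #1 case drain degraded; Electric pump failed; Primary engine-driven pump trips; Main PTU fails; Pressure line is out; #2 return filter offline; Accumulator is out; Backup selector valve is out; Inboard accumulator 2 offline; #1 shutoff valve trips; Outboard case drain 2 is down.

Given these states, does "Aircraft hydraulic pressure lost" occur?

System A lost [OR]: #1 case drain degraded=not, Accumulator is out=not → no input occurs → does not occur.
System B unavailable [OR]: Main PTU fails=not, Reserve reservoir failed=occurs → at least one input occurs → occurs.
Right circuit inoperative [AND]: Electric pump failed=not, Pressure line is out=not → not all inputs occur → does not occur.
Standby system unavailable [OR]: System A lost=not, System B unavailable=occurs, Right circuit inoperative=not → at least one input occurs → occurs.
Left circuit down [OR]: Primary engine-driven pump trips=not, #2 return filter offline=not, #1 shutoff valve trips=not, Backup selector valve is out=not → no input occurs → does not occur.
Aircraft hydraulic pressure lost [OR]: Standby system unavailable=occurs, Left circuit down=not, Outboard case drain 2 is down=not, Inboard accumulator 2 offline=not → at least one input occurs → occurs.

Yes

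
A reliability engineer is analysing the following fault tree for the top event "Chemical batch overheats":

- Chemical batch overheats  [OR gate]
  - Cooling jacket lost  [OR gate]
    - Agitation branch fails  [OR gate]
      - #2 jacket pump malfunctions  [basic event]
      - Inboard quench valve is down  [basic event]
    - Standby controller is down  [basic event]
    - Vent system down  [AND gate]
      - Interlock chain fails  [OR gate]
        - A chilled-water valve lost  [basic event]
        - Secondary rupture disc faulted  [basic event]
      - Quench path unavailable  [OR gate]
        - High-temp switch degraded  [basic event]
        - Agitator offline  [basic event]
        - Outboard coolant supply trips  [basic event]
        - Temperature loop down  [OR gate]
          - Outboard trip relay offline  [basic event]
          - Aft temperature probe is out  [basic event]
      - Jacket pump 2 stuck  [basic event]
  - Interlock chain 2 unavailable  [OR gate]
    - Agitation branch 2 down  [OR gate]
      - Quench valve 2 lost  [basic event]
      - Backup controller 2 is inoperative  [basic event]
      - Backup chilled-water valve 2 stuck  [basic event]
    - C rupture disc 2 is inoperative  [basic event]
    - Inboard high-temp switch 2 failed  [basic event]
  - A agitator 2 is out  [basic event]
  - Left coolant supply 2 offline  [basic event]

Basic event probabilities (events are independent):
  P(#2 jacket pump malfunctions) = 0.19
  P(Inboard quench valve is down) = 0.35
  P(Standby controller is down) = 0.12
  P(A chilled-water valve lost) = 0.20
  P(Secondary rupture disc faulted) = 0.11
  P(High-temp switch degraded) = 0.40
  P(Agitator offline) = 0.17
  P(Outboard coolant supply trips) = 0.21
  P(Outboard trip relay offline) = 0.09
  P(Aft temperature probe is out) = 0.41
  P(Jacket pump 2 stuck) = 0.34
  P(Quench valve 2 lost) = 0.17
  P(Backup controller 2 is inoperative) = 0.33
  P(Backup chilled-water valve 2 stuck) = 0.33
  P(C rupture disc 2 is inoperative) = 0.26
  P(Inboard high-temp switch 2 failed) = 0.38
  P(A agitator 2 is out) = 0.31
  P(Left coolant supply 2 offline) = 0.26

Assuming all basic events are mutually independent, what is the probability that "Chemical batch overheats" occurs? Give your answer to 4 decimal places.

0.9627

P(Agitation branch fails) [OR] = 1 − (1−0.19) × (1−0.35) = 0.473500
P(Interlock chain fails) [OR] = 1 − (1−0.20) × (1−0.11) = 0.288000
P(Temperature loop down) [OR] = 1 − (1−0.09) × (1−0.41) = 0.463100
P(Quench path unavailable) [OR] = 1 − (1−0.40) × (1−0.17) × (1−0.21) × (1−0.463100) = 0.788773
P(Vent system down) [AND] = 0.288000 × 0.788773 × 0.34 = 0.077237
P(Cooling jacket lost) [OR] = 1 − (1−0.473500) × (1−0.12) × (1−0.077237) = 0.572465
P(Agitation branch 2 down) [OR] = 1 − (1−0.17) × (1−0.33) × (1−0.33) = 0.627413
P(Interlock chain 2 unavailable) [OR] = 1 − (1−0.627413) × (1−0.26) × (1−0.38) = 0.829057
P(Chemical batch overheats) [OR] = 1 − (1−0.572465) × (1−0.829057) × (1−0.31) × (1−0.26) = 0.962683
Rounded to 4 decimal places: P(Chemical batch overheats) ≈ 0.9627.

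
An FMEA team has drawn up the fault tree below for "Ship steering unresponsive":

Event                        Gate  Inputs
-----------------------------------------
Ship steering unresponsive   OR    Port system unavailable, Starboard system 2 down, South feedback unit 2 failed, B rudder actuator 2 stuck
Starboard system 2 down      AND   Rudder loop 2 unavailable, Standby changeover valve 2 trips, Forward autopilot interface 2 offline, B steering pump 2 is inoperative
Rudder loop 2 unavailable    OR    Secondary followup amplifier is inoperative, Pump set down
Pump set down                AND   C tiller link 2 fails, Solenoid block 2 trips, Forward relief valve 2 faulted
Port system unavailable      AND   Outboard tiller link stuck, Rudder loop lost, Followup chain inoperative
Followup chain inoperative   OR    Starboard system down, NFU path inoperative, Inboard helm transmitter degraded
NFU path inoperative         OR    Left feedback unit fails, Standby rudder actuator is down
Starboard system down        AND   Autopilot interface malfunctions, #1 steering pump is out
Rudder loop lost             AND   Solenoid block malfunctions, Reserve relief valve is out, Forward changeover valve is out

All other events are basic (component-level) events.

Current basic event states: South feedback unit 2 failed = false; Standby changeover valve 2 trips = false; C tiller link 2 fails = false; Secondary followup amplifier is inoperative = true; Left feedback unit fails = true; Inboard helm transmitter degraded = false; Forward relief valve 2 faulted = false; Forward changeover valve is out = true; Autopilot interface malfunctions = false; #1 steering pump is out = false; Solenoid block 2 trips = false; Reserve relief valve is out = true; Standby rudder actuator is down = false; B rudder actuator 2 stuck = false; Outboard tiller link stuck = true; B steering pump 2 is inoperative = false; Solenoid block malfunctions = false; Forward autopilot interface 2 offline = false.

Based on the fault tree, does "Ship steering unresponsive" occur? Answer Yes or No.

No

Rudder loop lost [AND]: Solenoid block malfunctions=not, Reserve relief valve is out=occurs, Forward changeover valve is out=occurs → not all inputs occur → does not occur.
Starboard system down [AND]: Autopilot interface malfunctions=not, #1 steering pump is out=not → not all inputs occur → does not occur.
NFU path inoperative [OR]: Left feedback unit fails=occurs, Standby rudder actuator is down=not → at least one input occurs → occurs.
Followup chain inoperative [OR]: Starboard system down=not, NFU path inoperative=occurs, Inboard helm transmitter degraded=not → at least one input occurs → occurs.
Port system unavailable [AND]: Outboard tiller link stuck=occurs, Rudder loop lost=not, Followup chain inoperative=occurs → not all inputs occur → does not occur.
Pump set down [AND]: C tiller link 2 fails=not, Solenoid block 2 trips=not, Forward relief valve 2 faulted=not → not all inputs occur → does not occur.
Rudder loop 2 unavailable [OR]: Secondary followup amplifier is inoperative=occurs, Pump set down=not → at least one input occurs → occurs.
Starboard system 2 down [AND]: Rudder loop 2 unavailable=occurs, Standby changeover valve 2 trips=not, Forward autopilot interface 2 offline=not, B steering pump 2 is inoperative=not → not all inputs occur → does not occur.
Ship steering unresponsive [OR]: Port system unavailable=not, Starboard system 2 down=not, South feedback unit 2 failed=not, B rudder actuator 2 stuck=not → no input occurs → does not occur.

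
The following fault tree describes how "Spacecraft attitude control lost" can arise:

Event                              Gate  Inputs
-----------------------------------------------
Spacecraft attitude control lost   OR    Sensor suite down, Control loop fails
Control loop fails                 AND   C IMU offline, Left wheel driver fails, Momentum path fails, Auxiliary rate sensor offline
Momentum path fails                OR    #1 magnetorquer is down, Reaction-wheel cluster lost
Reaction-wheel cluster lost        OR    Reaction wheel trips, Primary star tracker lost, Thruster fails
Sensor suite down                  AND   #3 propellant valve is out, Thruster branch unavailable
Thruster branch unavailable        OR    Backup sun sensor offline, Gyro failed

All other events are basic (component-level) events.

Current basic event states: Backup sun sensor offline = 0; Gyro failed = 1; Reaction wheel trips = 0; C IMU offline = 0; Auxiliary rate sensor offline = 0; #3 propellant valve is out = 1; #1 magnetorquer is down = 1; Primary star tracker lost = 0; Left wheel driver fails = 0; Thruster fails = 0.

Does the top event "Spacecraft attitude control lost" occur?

Yes

Thruster branch unavailable [OR]: Backup sun sensor offline=not, Gyro failed=occurs → at least one input occurs → occurs.
Sensor suite down [AND]: #3 propellant valve is out=occurs, Thruster branch unavailable=occurs → all inputs occur → occurs.
Reaction-wheel cluster lost [OR]: Reaction wheel trips=not, Primary star tracker lost=not, Thruster fails=not → no input occurs → does not occur.
Momentum path fails [OR]: #1 magnetorquer is down=occurs, Reaction-wheel cluster lost=not → at least one input occurs → occurs.
Control loop fails [AND]: C IMU offline=not, Left wheel driver fails=not, Momentum path fails=occurs, Auxiliary rate sensor offline=not → not all inputs occur → does not occur.
Spacecraft attitude control lost [OR]: Sensor suite down=occurs, Control loop fails=not → at least one input occurs → occurs.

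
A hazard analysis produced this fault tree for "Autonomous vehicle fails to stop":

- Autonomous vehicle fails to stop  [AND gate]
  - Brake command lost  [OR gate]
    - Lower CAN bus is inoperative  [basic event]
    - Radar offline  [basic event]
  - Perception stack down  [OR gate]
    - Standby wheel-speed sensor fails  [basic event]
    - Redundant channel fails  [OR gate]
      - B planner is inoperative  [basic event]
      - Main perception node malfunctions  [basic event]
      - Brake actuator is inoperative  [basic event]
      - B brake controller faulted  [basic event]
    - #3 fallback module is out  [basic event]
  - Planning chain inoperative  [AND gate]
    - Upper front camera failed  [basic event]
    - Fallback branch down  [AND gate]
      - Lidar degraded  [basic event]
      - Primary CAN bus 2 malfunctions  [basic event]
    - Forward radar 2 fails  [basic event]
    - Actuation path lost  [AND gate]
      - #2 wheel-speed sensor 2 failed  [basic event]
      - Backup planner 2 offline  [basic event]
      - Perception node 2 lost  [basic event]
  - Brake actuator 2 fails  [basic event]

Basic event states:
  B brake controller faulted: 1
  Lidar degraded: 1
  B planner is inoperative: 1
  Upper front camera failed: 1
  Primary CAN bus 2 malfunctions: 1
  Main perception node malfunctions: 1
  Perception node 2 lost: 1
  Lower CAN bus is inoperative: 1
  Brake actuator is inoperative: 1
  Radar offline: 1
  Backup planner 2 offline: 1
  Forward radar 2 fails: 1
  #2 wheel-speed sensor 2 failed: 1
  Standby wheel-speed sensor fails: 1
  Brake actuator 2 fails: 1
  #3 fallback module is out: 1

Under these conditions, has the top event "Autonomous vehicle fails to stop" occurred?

Brake command lost [OR]: Lower CAN bus is inoperative=occurs, Radar offline=occurs → at least one input occurs → occurs.
Redundant channel fails [OR]: B planner is inoperative=occurs, Main perception node malfunctions=occurs, Brake actuator is inoperative=occurs, B brake controller faulted=occurs → at least one input occurs → occurs.
Perception stack down [OR]: Standby wheel-speed sensor fails=occurs, Redundant channel fails=occurs, #3 fallback module is out=occurs → at least one input occurs → occurs.
Fallback branch down [AND]: Lidar degraded=occurs, Primary CAN bus 2 malfunctions=occurs → all inputs occur → occurs.
Actuation path lost [AND]: #2 wheel-speed sensor 2 failed=occurs, Backup planner 2 offline=occurs, Perception node 2 lost=occurs → all inputs occur → occurs.
Planning chain inoperative [AND]: Upper front camera failed=occurs, Fallback branch down=occurs, Forward radar 2 fails=occurs, Actuation path lost=occurs → all inputs occur → occurs.
Autonomous vehicle fails to stop [AND]: Brake command lost=occurs, Perception stack down=occurs, Planning chain inoperative=occurs, Brake actuator 2 fails=occurs → all inputs occur → occurs.

Yes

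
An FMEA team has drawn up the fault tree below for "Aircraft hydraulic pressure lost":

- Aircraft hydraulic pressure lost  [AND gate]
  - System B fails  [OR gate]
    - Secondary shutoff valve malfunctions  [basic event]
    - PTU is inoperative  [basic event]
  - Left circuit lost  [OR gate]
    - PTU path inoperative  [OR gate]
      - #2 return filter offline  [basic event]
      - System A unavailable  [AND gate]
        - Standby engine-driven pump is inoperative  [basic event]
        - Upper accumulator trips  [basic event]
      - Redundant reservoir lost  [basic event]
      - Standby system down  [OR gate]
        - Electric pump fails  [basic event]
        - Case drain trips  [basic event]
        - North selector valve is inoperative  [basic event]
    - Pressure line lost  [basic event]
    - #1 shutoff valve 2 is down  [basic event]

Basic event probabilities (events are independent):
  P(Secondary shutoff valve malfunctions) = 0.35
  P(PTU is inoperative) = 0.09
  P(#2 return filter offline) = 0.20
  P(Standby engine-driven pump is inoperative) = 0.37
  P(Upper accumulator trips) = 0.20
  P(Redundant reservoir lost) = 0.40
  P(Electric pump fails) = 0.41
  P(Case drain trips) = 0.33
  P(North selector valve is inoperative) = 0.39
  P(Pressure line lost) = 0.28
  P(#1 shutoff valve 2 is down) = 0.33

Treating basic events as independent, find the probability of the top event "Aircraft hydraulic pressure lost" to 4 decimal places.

P(System B fails) [OR] = 1 − (1−0.35) × (1−0.09) = 0.408500
P(System A unavailable) [AND] = 0.37 × 0.20 = 0.074000
P(Standby system down) [OR] = 1 − (1−0.41) × (1−0.33) × (1−0.39) = 0.758867
P(PTU path inoperative) [OR] = 1 − (1−0.20) × (1−0.074000) × (1−0.40) × (1−0.758867) = 0.892821
P(Left circuit lost) [OR] = 1 − (1−0.892821) × (1−0.28) × (1−0.33) = 0.948297
P(Aircraft hydraulic pressure lost) [AND] = 0.408500 × 0.948297 = 0.387379
Rounded to 4 decimal places: P(Aircraft hydraulic pressure lost) ≈ 0.3874.

0.3874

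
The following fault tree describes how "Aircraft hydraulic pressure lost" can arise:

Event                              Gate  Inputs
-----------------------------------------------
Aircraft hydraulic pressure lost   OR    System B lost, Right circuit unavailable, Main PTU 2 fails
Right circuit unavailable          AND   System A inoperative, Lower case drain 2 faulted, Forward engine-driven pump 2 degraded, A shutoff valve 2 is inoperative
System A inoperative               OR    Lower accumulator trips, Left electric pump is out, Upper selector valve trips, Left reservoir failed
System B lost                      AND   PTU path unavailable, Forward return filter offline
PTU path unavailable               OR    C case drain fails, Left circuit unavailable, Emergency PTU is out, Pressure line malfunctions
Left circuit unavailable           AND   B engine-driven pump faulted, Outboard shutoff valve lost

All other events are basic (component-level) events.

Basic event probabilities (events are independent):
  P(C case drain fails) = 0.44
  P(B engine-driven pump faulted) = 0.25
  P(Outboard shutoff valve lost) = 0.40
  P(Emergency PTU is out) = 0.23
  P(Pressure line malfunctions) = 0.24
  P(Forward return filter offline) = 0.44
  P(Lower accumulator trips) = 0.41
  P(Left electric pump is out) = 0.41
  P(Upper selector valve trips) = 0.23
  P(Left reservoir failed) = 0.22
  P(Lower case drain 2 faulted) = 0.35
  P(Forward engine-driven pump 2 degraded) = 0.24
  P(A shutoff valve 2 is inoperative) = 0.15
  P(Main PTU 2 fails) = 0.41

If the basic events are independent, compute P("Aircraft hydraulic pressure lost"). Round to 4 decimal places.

P(Left circuit unavailable) [AND] = 0.25 × 0.40 = 0.100000
P(PTU path unavailable) [OR] = 1 − (1−0.44) × (1−0.100000) × (1−0.23) × (1−0.24) = 0.705059
P(System B lost) [AND] = 0.705059 × 0.44 = 0.310226
P(System A inoperative) [OR] = 1 − (1−0.41) × (1−0.41) × (1−0.23) × (1−0.22) = 0.790931
P(Right circuit unavailable) [AND] = 0.790931 × 0.35 × 0.24 × 0.15 = 0.009966
P(Aircraft hydraulic pressure lost) [OR] = 1 − (1−0.310226) × (1−0.009966) × (1−0.41) = 0.597089
Rounded to 4 decimal places: P(Aircraft hydraulic pressure lost) ≈ 0.5971.

0.5971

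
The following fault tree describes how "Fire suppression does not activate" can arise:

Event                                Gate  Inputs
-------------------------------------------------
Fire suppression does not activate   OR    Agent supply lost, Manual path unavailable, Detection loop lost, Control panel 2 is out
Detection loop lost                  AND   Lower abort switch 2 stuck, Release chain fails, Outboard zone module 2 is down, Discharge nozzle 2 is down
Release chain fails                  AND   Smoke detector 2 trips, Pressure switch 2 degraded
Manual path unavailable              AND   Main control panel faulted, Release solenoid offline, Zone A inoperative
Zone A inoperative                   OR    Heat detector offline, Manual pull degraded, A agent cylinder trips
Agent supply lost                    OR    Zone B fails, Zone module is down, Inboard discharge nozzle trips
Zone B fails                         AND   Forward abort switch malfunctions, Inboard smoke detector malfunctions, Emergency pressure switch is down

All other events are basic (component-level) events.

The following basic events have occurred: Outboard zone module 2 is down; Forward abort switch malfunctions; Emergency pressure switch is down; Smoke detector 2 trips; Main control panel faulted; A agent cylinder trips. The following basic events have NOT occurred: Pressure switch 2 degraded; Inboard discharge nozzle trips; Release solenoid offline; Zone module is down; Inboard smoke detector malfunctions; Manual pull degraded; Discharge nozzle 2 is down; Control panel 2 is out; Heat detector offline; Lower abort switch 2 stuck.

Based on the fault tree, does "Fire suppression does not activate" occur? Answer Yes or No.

Zone B fails [AND]: Forward abort switch malfunctions=occurs, Inboard smoke detector malfunctions=not, Emergency pressure switch is down=occurs → not all inputs occur → does not occur.
Agent supply lost [OR]: Zone B fails=not, Zone module is down=not, Inboard discharge nozzle trips=not → no input occurs → does not occur.
Zone A inoperative [OR]: Heat detector offline=not, Manual pull degraded=not, A agent cylinder trips=occurs → at least one input occurs → occurs.
Manual path unavailable [AND]: Main control panel faulted=occurs, Release solenoid offline=not, Zone A inoperative=occurs → not all inputs occur → does not occur.
Release chain fails [AND]: Smoke detector 2 trips=occurs, Pressure switch 2 degraded=not → not all inputs occur → does not occur.
Detection loop lost [AND]: Lower abort switch 2 stuck=not, Release chain fails=not, Outboard zone module 2 is down=occurs, Discharge nozzle 2 is down=not → not all inputs occur → does not occur.
Fire suppression does not activate [OR]: Agent supply lost=not, Manual path unavailable=not, Detection loop lost=not, Control panel 2 is out=not → no input occurs → does not occur.

No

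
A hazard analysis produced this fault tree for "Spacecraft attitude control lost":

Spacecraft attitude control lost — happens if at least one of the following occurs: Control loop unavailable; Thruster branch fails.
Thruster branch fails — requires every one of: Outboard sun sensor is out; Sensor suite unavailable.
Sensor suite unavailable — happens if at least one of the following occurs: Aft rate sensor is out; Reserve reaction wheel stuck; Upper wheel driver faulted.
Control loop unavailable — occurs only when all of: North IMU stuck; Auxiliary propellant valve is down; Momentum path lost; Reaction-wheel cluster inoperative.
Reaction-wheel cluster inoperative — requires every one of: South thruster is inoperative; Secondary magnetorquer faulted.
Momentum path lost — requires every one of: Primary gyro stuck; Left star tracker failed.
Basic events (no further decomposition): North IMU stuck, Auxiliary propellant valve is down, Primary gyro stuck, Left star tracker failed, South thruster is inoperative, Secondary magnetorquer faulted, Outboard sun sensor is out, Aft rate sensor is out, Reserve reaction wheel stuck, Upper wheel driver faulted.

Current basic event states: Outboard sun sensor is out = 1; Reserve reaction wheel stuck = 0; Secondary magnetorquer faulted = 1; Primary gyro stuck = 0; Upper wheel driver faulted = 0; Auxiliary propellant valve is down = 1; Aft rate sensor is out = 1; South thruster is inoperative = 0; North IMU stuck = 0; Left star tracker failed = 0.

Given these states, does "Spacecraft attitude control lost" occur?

Yes

Momentum path lost [AND]: Primary gyro stuck=not, Left star tracker failed=not → not all inputs occur → does not occur.
Reaction-wheel cluster inoperative [AND]: South thruster is inoperative=not, Secondary magnetorquer faulted=occurs → not all inputs occur → does not occur.
Control loop unavailable [AND]: North IMU stuck=not, Auxiliary propellant valve is down=occurs, Momentum path lost=not, Reaction-wheel cluster inoperative=not → not all inputs occur → does not occur.
Sensor suite unavailable [OR]: Aft rate sensor is out=occurs, Reserve reaction wheel stuck=not, Upper wheel driver faulted=not → at least one input occurs → occurs.
Thruster branch fails [AND]: Outboard sun sensor is out=occurs, Sensor suite unavailable=occurs → all inputs occur → occurs.
Spacecraft attitude control lost [OR]: Control loop unavailable=not, Thruster branch fails=occurs → at least one input occurs → occurs.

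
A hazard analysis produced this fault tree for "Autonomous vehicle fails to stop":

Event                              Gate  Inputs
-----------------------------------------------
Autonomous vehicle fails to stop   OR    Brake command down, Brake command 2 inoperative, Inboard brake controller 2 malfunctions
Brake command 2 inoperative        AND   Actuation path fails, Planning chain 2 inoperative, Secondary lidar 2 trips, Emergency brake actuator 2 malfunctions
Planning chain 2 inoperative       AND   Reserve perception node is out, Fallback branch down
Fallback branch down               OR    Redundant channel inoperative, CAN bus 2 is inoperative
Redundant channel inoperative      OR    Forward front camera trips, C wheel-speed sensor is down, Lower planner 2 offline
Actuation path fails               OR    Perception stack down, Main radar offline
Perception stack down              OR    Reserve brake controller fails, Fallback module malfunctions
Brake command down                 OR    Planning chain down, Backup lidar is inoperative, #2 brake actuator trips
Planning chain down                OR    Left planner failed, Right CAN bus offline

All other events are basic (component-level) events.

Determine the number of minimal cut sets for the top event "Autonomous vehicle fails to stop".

17

Planning chain down [OR]: union of children's cut sets → 2 cut set(s).
Brake command down [OR]: union of children's cut sets → 4 cut set(s).
Perception stack down [OR]: union of children's cut sets → 2 cut set(s).
Actuation path fails [OR]: union of children's cut sets → 3 cut set(s).
Redundant channel inoperative [OR]: union of children's cut sets → 3 cut set(s).
Fallback branch down [OR]: union of children's cut sets → 4 cut set(s).
Planning chain 2 inoperative [AND]: one cut set from each child combined → 1 × 4 = 4 cut set(s).
Brake command 2 inoperative [AND]: one cut set from each child combined → 3 × 4 × 1 × 1 = 12 cut set(s).
Autonomous vehicle fails to stop [OR]: union of children's cut sets → 17 cut set(s).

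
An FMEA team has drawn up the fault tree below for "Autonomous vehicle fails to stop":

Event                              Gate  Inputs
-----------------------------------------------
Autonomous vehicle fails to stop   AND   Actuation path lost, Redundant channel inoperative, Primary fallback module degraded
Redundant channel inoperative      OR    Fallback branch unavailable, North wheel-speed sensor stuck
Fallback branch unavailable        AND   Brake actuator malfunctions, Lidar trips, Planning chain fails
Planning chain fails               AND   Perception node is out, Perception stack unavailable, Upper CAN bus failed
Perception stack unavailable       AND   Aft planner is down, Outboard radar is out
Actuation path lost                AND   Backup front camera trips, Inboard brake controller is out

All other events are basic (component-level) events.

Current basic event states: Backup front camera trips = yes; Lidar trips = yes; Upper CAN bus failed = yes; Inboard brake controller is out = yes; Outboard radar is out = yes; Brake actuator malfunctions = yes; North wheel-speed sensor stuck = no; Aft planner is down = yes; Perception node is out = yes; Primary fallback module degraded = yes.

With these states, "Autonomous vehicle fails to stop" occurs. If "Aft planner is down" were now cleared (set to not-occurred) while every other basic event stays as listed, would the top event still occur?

Counterfactual: set "Aft planner is down" to not occurred.
Actuation path lost [AND]: Backup front camera trips=occurs, Inboard brake controller is out=occurs → all inputs occur → occurs.
Perception stack unavailable [AND]: Aft planner is down=not, Outboard radar is out=occurs → not all inputs occur → does not occur.
Planning chain fails [AND]: Perception node is out=occurs, Perception stack unavailable=not, Upper CAN bus failed=occurs → not all inputs occur → does not occur.
Fallback branch unavailable [AND]: Brake actuator malfunctions=occurs, Lidar trips=occurs, Planning chain fails=not → not all inputs occur → does not occur.
Redundant channel inoperative [OR]: Fallback branch unavailable=not, North wheel-speed sensor stuck=not → no input occurs → does not occur.
Autonomous vehicle fails to stop [AND]: Actuation path lost=occurs, Redundant channel inoperative=not, Primary fallback module degraded=occurs → not all inputs occur → does not occur.

No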